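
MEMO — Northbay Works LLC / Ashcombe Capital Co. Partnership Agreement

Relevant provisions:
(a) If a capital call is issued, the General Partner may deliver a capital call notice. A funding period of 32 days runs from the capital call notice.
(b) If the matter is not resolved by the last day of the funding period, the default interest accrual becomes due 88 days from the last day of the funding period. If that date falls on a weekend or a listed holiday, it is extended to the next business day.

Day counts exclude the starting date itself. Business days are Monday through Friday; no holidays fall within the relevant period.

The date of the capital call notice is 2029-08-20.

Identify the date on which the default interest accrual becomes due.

The last day of the funding period: 32 calendar days after 2029-08-20 is 2029-09-21.
The date on which the default interest accrual becomes due: 88 calendar days after 2029-09-21 is 2029-12-18. 2029-12-18 is a Tuesday, so no roll-forward applies.

2029-12-18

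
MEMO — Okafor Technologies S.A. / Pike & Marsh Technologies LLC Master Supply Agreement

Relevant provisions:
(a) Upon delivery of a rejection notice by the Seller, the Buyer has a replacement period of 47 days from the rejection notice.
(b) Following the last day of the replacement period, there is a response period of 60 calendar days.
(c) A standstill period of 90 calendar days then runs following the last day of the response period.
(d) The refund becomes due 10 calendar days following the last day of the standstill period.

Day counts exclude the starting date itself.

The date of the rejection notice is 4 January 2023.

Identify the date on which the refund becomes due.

30 July 2023

Adding 47 calendar days to 4 January 2023 gives 20 February 2023, which is the last day of the replacement period.
The last day of the response period: 60 calendar days after 20 February 2023 is 21 April 2023.
The last day of the standstill period: 90 calendar days after 21 April 2023 is 20 July 2023.
The date on which the refund becomes due: 10 calendar days after 20 July 2023 is 30 July 2023.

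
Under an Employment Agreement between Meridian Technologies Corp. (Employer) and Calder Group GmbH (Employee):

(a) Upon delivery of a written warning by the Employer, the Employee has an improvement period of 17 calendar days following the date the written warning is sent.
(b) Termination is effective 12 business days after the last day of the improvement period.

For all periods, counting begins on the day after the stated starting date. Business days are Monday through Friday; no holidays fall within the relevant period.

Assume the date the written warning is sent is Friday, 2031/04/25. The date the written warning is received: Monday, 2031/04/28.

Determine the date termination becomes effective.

The last day of the improvement period: 17 calendar days after 2031/04/25 is 2031/05/12.
The date termination becomes effective: 12 business days after Monday, 2031/05/12, skipping weekends — May 13, May 14, May 15, May 16, …, May 26, May 27, May 28 — lands on Wednesday, 2031/05/28.

2031/05/28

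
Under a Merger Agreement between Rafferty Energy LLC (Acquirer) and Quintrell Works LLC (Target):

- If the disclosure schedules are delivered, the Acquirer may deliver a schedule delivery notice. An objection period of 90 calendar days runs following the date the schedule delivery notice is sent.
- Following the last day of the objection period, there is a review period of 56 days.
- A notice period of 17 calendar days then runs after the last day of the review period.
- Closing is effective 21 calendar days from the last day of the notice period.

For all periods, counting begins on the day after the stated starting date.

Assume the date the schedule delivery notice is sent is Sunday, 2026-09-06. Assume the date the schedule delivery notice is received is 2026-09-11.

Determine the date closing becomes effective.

2027-03-09

The last day of the objection period: 90 calendar days after 2026-09-06 is 2026-12-05.
The last day of the review period: 2026-12-05 + 56 days = 2027-01-30.
The last day of the notice period: 17 calendar days after 2027-01-30 is 2027-02-16.
The date closing becomes effective: 2027-02-16 + 21 days = 2027-03-09.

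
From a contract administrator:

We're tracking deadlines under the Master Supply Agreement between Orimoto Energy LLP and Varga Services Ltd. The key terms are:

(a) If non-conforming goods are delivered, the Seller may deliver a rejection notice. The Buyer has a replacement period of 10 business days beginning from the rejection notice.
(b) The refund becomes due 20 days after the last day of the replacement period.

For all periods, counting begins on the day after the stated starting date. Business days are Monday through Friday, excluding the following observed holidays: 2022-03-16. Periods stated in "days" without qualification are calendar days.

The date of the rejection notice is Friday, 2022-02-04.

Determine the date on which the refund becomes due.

The last day of the replacement period: 10 business days after Friday, 2022-02-04, skipping weekends — Feb 7, Feb 8, Feb 9, Feb 10, Feb 11, Feb 14, Feb 15, Feb 16, Feb 17, Feb 18 — lands on Friday, 2022-02-18.
The date on which the refund becomes due: 20 calendar days after 2022-02-18 is 2022-03-10.

2022-03-10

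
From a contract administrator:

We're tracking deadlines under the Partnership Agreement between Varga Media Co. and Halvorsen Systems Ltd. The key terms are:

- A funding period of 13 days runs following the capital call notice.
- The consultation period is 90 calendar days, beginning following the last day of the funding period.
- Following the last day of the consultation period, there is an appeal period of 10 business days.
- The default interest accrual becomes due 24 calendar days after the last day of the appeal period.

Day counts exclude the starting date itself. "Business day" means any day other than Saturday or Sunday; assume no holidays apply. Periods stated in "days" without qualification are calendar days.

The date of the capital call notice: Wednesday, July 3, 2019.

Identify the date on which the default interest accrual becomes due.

The last day of the funding period: July 3, 2019 + 13 days = July 16, 2019.
The last day of the consultation period: 90 calendar days after July 16, 2019 is October 14, 2019.
The last day of the appeal period: 10 business days after Monday, October 14, 2019, skipping weekends — Oct 15, Oct 16, Oct 17, Oct 18, Oct 21, Oct 22, Oct 23, Oct 24, Oct 25, Oct 28 — lands on Monday, October 28, 2019.
Adding 24 calendar days to October 28, 2019 gives November 21, 2019, which is the date on which the default interest accrual becomes due.

November 21, 2019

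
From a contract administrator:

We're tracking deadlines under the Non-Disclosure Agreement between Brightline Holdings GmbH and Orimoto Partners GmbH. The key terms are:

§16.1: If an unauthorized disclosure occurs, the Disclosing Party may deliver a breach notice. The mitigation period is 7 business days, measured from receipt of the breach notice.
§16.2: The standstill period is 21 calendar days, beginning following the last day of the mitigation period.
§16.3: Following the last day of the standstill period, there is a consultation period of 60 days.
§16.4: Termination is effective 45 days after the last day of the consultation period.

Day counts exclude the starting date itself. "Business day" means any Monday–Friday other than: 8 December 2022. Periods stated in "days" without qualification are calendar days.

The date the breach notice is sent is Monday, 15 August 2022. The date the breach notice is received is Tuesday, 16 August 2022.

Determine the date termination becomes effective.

From Tuesday, 16 August 2022, 7 business days (Aug 17, Aug 18, Aug 19, Aug 22, Aug 23, Aug 24, Aug 25, skipping weekends) brings us to Thursday, 25 August 2022, which is the last day of the mitigation period.
Adding 21 calendar days to 25 August 2022 gives 15 September 2022, which is the last day of the standstill period.
The last day of the consultation period: 15 September 2022 + 60 days = 14 November 2022.
The date termination becomes effective: 45 calendar days after 14 November 2022 is 29 December 2022.

29 December 2022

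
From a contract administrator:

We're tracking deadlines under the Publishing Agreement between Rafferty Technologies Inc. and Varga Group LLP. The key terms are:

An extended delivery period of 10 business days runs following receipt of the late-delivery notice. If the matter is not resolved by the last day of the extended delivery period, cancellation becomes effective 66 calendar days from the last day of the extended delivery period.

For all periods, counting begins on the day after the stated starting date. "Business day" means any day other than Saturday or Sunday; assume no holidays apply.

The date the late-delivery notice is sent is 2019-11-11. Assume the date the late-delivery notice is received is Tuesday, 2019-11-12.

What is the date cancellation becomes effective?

2020-01-31

The last day of the extended delivery period: 10 business days after Tuesday, 2019-11-12, skipping weekends — Nov 13, Nov 14, Nov 15, Nov 18, Nov 19, Nov 20, Nov 21, Nov 22, Nov 25, Nov 26 — lands on Tuesday, 2019-11-26.
Adding 66 calendar days to 2019-11-26 gives 2020-01-31, which is the date cancellation becomes effective.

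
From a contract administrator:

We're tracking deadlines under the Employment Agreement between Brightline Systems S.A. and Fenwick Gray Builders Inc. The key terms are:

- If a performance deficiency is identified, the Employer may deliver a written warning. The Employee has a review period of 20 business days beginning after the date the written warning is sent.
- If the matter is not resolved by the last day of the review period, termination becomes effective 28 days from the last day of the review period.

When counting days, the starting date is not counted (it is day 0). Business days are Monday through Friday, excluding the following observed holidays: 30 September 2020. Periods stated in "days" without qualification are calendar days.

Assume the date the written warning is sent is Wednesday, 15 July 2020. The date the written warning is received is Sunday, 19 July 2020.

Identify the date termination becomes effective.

9 September 2020

The last day of the review period: counting 20 business days from Wednesday, 15 July 2020 (Jul 16, Jul 17, Jul 20, Jul 21, …, Aug 10, Aug 11, Aug 12, skipping weekends) reaches Wednesday, 12 August 2020.
Adding 28 calendar days to 12 August 2020 gives 9 September 2020, which is the date termination becomes effective.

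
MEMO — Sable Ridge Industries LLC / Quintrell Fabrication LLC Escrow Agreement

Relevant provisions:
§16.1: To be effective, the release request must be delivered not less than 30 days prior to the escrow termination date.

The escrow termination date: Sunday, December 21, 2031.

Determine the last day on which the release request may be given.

Counting back 30 calendar days from December 21, 2031 gives November 21, 2031.

November 21, 2031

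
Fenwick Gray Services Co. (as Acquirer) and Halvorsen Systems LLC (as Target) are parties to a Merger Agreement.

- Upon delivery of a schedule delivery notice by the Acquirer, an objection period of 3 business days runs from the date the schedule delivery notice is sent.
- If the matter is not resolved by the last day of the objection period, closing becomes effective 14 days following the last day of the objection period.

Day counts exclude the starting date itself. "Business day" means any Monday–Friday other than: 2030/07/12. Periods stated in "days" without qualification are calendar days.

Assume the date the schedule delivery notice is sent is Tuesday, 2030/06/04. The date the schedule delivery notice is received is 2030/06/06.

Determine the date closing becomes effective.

2030/06/21

The last day of the objection period: counting 3 business days from Tuesday, 2030/06/04 (Jun 5, Jun 6, Jun 7, skipping weekends) reaches Friday, 2030/06/07.
Adding 14 calendar days to 2030/06/07 gives 2030/06/21, which is the date closing becomes effective.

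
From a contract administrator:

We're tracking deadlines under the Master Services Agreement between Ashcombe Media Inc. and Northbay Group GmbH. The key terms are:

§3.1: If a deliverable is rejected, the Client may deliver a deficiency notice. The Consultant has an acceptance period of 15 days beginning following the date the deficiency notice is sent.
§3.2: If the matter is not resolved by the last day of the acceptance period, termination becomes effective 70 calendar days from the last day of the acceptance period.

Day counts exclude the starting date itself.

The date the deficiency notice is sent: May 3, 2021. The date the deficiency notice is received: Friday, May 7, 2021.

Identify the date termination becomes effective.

July 27, 2021

The last day of the acceptance period: 15 calendar days after May 3, 2021 is May 18, 2021.
The date termination becomes effective: May 18, 2021 + 70 days = July 27, 2021.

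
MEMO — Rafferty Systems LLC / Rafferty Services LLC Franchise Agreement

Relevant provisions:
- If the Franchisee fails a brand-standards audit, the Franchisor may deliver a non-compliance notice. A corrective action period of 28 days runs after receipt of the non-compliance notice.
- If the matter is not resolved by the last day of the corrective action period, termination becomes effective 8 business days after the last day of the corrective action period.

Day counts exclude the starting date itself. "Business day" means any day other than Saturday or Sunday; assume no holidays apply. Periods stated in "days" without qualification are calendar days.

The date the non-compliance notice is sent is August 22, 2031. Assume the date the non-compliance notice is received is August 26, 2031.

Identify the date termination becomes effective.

The last day of the corrective action period: August 26, 2031 + 28 days = September 23, 2031.
The date termination becomes effective: counting 8 business days from Tuesday, September 23, 2031 (Sep 24, Sep 25, Sep 26, Sep 29, Sep 30, Oct 1, Oct 2, Oct 3, skipping weekends) reaches Friday, October 3, 2031.

October 3, 2031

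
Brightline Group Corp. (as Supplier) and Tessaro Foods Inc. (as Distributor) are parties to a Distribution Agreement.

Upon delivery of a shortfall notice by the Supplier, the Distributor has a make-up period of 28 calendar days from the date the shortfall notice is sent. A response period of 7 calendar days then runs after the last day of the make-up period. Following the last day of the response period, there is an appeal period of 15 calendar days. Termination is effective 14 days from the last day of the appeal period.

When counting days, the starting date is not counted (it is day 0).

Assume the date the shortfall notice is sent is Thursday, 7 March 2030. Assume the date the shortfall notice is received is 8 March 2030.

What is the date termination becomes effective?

Adding 28 calendar days to 7 March 2030 gives 4 April 2030, which is the last day of the make-up period.
The last day of the response period: 7 calendar days after 4 April 2030 is 11 April 2030.
The last day of the appeal period: 11 April 2030 + 15 days = 26 April 2030.
The date termination becomes effective: 14 calendar days after 26 April 2030 is 10 May 2030.

10 May 2030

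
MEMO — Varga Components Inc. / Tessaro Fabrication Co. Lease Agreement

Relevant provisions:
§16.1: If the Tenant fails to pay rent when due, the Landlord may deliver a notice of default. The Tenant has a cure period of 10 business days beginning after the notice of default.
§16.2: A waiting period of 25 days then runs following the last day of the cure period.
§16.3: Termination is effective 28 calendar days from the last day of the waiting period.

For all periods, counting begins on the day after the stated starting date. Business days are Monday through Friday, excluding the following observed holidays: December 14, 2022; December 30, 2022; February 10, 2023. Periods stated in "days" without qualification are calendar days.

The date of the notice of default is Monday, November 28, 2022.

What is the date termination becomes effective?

From Monday, November 28, 2022, 10 business days (Nov 29, Nov 30, Dec 1, Dec 2, Dec 5, Dec 6, Dec 7, Dec 8, Dec 9, Dec 12, skipping weekends) brings us to Monday, December 12, 2022, which is the last day of the cure period.
The last day of the waiting period: 25 calendar days after December 12, 2022 is January 6, 2023.
The date termination becomes effective: 28 calendar days after January 6, 2023 is February 3, 2023.

February 3, 2023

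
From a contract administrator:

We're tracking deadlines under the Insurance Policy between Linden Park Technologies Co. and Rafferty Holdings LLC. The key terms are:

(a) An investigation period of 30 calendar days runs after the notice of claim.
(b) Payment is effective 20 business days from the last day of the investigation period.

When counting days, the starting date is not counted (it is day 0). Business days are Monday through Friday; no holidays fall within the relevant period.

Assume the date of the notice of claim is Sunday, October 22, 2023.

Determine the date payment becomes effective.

The last day of the investigation period: October 22, 2023 + 30 days = November 21, 2023.
The date payment becomes effective: 20 business days after Tuesday, November 21, 2023, skipping weekends — Nov 22, Nov 23, Nov 24, Nov 27, …, Dec 15, Dec 18, Dec 19 — lands on Tuesday, December 19, 2023.

December 19, 2023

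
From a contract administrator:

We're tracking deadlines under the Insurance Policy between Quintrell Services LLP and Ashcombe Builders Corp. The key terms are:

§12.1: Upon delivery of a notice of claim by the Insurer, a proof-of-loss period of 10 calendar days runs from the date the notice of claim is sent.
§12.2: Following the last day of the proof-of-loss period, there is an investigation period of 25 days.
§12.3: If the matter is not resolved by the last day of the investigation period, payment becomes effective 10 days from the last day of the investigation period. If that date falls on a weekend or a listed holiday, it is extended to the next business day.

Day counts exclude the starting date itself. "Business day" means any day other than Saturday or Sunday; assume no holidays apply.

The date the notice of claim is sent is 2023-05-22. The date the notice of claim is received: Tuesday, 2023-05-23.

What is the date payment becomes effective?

2023-07-06

Adding 10 calendar days to 2023-05-22 gives 2023-06-01, which is the last day of the proof-of-loss period.
The last day of the investigation period: 25 calendar days after 2023-06-01 is 2023-06-26.
Adding 10 calendar days to 2023-06-26 gives 2023-07-06, which is the date payment becomes effective. 2023-07-06 is a Thursday, so no roll-forward applies.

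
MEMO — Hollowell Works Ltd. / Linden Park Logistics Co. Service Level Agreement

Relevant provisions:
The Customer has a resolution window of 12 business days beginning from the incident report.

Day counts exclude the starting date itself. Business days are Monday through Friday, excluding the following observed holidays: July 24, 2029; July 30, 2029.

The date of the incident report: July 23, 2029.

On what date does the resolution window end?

August 10, 2029

The last day of the resolution window: 12 business days after Monday, July 23, 2029, skipping weekends and the listed holidays on Jul 24, Jul 30 — Jul 25, Jul 26, Jul 27, Jul 31, …, Aug 8, Aug 9, Aug 10 — lands on Friday, August 10, 2029.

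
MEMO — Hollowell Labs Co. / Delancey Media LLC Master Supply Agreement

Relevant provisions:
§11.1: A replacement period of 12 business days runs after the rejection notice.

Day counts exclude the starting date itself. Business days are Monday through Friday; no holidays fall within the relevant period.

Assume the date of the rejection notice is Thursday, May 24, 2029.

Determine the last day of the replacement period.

The last day of the replacement period: counting 12 business days from Thursday, May 24, 2029 (May 25, May 28, May 29, May 30, …, Jun 7, Jun 8, Jun 11, skipping weekends) reaches Monday, June 11, 2029.

June 11, 2029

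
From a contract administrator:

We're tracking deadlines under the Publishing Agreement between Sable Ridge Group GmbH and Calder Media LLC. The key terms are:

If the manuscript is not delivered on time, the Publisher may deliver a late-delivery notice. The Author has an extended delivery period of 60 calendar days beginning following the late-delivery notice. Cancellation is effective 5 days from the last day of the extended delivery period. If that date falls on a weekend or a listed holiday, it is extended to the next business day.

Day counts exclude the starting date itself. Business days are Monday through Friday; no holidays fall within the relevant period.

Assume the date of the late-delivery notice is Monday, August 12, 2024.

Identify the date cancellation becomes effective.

October 16, 2024

The last day of the extended delivery period: August 12, 2024 + 60 days = October 11, 2024.
The date cancellation becomes effective: 5 calendar days after October 11, 2024 is October 16, 2024. October 16, 2024 is a Wednesday, so no roll-forward applies.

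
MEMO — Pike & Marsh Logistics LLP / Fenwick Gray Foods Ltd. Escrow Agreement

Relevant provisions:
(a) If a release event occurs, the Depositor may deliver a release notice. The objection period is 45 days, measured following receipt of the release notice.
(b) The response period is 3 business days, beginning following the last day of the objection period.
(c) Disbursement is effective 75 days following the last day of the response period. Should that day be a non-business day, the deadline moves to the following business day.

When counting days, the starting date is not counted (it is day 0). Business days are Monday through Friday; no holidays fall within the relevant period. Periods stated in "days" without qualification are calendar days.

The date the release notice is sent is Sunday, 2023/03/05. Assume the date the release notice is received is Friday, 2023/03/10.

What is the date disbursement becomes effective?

Adding 45 calendar days to 2023/03/10 gives 2023/04/24, which is the last day of the objection period.
From Monday, 2023/04/24, 3 business days (Apr 25, Apr 26, Apr 27, skipping weekends) brings us to Thursday, 2023/04/27, which is the last day of the response period.
The date disbursement becomes effective: 75 calendar days after 2023/04/27 is 2023/07/11. 2023/07/11 is a Tuesday, so no roll-forward applies.

2023/07/11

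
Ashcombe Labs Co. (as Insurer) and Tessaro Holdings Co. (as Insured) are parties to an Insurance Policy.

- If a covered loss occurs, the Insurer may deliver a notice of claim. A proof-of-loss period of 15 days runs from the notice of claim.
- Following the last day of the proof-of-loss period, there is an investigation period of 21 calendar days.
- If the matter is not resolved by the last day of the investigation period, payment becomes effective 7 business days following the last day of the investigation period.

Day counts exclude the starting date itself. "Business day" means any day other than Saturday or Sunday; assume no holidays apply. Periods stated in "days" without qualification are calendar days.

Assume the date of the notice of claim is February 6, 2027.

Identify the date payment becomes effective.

The last day of the proof-of-loss period: 15 calendar days after February 6, 2027 is February 21, 2027.
The last day of the investigation period: 21 calendar days after February 21, 2027 is March 14, 2027.
The date payment becomes effective: 7 business days after Sunday, March 14, 2027, skipping weekends — Mar 15, Mar 16, Mar 17, Mar 18, Mar 19, Mar 22, Mar 23 — lands on Tuesday, March 23, 2027.

March 23, 2027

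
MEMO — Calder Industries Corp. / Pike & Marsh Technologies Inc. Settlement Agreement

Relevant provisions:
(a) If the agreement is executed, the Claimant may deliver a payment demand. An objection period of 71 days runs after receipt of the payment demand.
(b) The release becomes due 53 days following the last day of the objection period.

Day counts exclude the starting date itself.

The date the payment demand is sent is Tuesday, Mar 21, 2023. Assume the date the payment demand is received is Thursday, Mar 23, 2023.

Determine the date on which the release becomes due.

Jul 25, 2023

The last day of the objection period: Mar 23, 2023 + 71 days = Jun 2, 2023.
The date on which the release becomes due: 53 calendar days after Jun 2, 2023 is Jul 25, 2023.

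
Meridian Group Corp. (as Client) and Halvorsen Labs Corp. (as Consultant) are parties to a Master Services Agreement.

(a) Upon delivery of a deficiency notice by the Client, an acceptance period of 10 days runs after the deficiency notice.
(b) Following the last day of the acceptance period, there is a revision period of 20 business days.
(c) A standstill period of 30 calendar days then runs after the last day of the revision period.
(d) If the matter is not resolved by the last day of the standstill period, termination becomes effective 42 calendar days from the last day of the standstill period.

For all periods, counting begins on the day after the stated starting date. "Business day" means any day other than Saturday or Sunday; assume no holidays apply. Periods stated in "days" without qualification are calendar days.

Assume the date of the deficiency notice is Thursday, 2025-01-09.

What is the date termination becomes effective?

2025-04-27

The last day of the acceptance period: 2025-01-09 + 10 days = 2025-01-19.
The last day of the revision period: 20 business days after Sunday, 2025-01-19, skipping weekends — Jan 20, Jan 21, Jan 22, Jan 23, …, Feb 12, Feb 13, Feb 14 — lands on Friday, 2025-02-14.
Adding 30 calendar days to 2025-02-14 gives 2025-03-16, which is the last day of the standstill period.
The date termination becomes effective: 42 calendar days after 2025-03-16 is 2025-04-27.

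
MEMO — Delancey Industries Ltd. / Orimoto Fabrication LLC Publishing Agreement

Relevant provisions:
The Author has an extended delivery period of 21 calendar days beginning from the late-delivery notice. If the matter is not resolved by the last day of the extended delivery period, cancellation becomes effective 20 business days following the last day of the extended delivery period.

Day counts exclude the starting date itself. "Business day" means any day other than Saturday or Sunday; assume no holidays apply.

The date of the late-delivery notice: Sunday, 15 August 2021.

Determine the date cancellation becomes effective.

The last day of the extended delivery period: 15 August 2021 + 21 days = 5 September 2021.
The date cancellation becomes effective: 20 business days after Sunday, 5 September 2021, skipping weekends — Sep 6, Sep 7, Sep 8, Sep 9, …, Sep 29, Sep 30, Oct 1 — lands on Friday, 1 October 2021.

1 October 2021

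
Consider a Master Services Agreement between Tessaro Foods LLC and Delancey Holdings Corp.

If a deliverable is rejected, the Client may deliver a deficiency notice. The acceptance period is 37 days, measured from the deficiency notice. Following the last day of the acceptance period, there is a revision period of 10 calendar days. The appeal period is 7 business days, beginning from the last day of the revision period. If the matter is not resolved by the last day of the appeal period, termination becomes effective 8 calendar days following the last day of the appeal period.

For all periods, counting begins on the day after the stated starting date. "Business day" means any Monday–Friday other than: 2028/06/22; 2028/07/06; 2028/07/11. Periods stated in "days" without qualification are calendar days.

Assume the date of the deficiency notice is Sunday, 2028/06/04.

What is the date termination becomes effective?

2028/08/09

The last day of the acceptance period: 37 calendar days after 2028/06/04 is 2028/07/11.
The last day of the revision period: 2028/07/11 + 10 days = 2028/07/21.
The last day of the appeal period: counting 7 business days from Friday, 2028/07/21 (Jul 24, Jul 25, Jul 26, Jul 27, Jul 28, Jul 31, Aug 1, skipping weekends) reaches Tuesday, 2028/08/01.
The date termination becomes effective: 2028/08/01 + 8 days = 2028/08/09.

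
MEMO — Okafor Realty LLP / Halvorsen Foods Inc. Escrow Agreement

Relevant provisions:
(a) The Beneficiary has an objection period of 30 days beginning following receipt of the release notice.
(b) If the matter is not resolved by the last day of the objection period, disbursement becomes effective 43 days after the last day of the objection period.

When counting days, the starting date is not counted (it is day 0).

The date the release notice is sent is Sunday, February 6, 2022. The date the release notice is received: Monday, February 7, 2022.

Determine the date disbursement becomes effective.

April 21, 2022

The last day of the objection period: February 7, 2022 + 30 days = March 9, 2022.
Adding 43 calendar days to March 9, 2022 gives April 21, 2022, which is the date disbursement becomes effective.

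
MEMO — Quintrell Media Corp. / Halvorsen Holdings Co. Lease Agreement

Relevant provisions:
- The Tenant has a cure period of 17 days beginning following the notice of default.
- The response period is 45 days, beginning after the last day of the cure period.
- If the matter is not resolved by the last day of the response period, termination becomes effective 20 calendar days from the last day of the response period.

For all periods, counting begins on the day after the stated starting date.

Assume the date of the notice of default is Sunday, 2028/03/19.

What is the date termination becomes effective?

The last day of the cure period: 2028/03/19 + 17 days = 2028/04/05.
The last day of the response period: 2028/04/05 + 45 days = 2028/05/20.
Adding 20 calendar days to 2028/05/20 gives 2028/06/09, which is the date termination becomes effective.

2028/06/09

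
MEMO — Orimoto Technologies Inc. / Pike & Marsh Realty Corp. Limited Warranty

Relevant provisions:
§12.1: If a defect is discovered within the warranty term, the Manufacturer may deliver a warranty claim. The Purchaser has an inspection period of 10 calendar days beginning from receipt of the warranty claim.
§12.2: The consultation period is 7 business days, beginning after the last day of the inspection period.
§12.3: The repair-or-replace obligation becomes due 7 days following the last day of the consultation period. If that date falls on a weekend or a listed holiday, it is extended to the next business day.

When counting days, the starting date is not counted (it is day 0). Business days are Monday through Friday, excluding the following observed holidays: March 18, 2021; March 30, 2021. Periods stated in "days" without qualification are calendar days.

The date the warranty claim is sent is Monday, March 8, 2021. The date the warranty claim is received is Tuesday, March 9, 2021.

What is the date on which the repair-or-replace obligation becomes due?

Adding 10 calendar days to March 9, 2021 gives March 19, 2021, which is the last day of the inspection period.
From Friday, March 19, 2021, 7 business days (Mar 22, Mar 23, Mar 24, Mar 25, Mar 26, Mar 29, Mar 31, skipping weekends and the listed holiday on Mar 30) brings us to Wednesday, March 31, 2021, which is the last day of the consultation period.
The date on which the repair-or-replace obligation becomes due: 7 calendar days after March 31, 2021 is April 7, 2021. April 7, 2021 is a Wednesday and is not a listed holiday, so no roll-forward applies.

April 7, 2021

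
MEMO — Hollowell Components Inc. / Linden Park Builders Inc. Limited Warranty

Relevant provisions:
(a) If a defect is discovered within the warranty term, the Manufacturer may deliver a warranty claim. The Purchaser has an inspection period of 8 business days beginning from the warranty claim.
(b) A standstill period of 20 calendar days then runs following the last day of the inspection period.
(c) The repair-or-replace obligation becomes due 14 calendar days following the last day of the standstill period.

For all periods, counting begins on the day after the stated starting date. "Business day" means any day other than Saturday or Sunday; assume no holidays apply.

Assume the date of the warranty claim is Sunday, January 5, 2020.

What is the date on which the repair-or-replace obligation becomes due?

February 18, 2020

The last day of the inspection period: counting 8 business days from Sunday, January 5, 2020 (Jan 6, Jan 7, Jan 8, Jan 9, Jan 10, Jan 13, Jan 14, Jan 15, skipping weekends) reaches Wednesday, January 15, 2020.
The last day of the standstill period: January 15, 2020 + 20 days = February 4, 2020.
Adding 14 calendar days to February 4, 2020 gives February 18, 2020, which is the date on which the repair-or-replace obligation becomes due.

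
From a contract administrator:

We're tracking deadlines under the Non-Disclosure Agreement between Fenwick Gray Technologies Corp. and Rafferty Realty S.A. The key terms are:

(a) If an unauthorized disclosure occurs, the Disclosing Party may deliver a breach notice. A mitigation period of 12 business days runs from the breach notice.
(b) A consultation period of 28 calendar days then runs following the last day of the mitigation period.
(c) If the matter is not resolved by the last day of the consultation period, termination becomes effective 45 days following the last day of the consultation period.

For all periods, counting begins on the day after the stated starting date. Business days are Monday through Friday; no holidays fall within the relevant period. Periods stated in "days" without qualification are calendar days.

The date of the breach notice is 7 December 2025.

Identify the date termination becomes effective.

The last day of the mitigation period: 12 business days after Sunday, 7 December 2025, skipping weekends — Dec 8, Dec 9, Dec 10, Dec 11, …, Dec 19, Dec 22, Dec 23 — lands on Tuesday, 23 December 2025.
The last day of the consultation period: 23 December 2025 + 28 days = 20 January 2026.
Adding 45 calendar days to 20 January 2026 gives 6 March 2026, which is the date termination becomes effective.

6 March 2026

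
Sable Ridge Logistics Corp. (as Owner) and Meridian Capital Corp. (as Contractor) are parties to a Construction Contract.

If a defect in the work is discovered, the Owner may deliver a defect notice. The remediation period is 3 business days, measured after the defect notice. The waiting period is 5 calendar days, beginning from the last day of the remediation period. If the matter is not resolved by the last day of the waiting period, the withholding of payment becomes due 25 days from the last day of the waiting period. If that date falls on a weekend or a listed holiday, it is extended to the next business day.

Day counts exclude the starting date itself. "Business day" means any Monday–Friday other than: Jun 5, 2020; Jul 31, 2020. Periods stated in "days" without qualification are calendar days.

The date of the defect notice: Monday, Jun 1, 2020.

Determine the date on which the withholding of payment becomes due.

Jul 6, 2020

The last day of the remediation period: counting 3 business days from Monday, Jun 1, 2020 (Jun 2, Jun 3, Jun 4, skipping weekends) reaches Thursday, Jun 4, 2020.
Adding 5 calendar days to Jun 4, 2020 gives Jun 9, 2020, which is the last day of the waiting period.
The date on which the withholding of payment becomes due: 25 calendar days after Jun 9, 2020 is Jul 4, 2020. That falls on a Saturday, so it rolls to the next business day, Monday, Jul 6, 2020.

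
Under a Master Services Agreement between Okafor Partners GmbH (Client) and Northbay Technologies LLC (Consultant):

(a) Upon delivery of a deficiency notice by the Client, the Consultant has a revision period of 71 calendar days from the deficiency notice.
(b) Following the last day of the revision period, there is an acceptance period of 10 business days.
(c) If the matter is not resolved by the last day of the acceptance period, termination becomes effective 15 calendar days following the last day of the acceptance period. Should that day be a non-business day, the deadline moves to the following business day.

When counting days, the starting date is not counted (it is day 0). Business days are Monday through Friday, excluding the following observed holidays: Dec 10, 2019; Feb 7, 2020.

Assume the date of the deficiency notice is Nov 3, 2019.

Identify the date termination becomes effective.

Feb 11, 2020

Adding 71 calendar days to Nov 3, 2019 gives Jan 13, 2020, which is the last day of the revision period.
The last day of the acceptance period: 10 business days after Monday, Jan 13, 2020, skipping weekends — Jan 14, Jan 15, Jan 16, Jan 17, Jan 20, Jan 21, Jan 22, Jan 23, Jan 24, Jan 27 — lands on Monday, Jan 27, 2020.
The date termination becomes effective: 15 calendar days after Jan 27, 2020 is Feb 11, 2020. Feb 11, 2020 is a Tuesday and is not a listed holiday, so no roll-forward applies.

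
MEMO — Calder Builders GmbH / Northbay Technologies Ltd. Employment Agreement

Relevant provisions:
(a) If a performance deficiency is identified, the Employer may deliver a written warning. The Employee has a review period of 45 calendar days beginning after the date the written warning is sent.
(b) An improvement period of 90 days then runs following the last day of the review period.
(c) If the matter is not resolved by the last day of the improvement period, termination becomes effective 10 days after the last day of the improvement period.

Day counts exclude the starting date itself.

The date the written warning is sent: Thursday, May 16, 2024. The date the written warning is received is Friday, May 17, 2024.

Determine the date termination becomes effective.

Oct 8, 2024

The last day of the review period: 45 calendar days after May 16, 2024 is Jun 30, 2024.
The last day of the improvement period: Jun 30, 2024 + 90 days = Sep 28, 2024.
The date termination becomes effective: Sep 28, 2024 + 10 days = Oct 8, 2024.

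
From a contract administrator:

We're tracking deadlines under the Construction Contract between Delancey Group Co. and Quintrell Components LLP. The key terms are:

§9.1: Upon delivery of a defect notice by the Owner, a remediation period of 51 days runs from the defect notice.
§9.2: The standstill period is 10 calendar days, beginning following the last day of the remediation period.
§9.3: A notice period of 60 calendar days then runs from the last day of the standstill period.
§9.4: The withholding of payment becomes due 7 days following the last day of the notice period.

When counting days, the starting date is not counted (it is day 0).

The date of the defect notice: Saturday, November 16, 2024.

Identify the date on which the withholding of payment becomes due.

The last day of the remediation period: 51 calendar days after November 16, 2024 is January 6, 2025.
The last day of the standstill period: January 6, 2025 + 10 days = January 16, 2025.
Adding 60 calendar days to January 16, 2025 gives March 17, 2025, which is the last day of the notice period.
The date on which the withholding of payment becomes due: 7 calendar days after March 17, 2025 is March 24, 2025.

March 24, 2025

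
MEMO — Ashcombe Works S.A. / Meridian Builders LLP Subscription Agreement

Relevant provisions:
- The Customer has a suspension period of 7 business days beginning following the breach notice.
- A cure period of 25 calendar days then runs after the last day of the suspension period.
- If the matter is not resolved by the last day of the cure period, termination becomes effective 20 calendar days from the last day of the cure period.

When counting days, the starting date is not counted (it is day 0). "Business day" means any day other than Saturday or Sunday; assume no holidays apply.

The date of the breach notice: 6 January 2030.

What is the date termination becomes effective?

1 March 2030

The last day of the suspension period: 7 business days after Sunday, 6 January 2030, skipping weekends — Jan 7, Jan 8, Jan 9, Jan 10, Jan 11, Jan 14, Jan 15 — lands on Tuesday, 15 January 2030.
The last day of the cure period: 25 calendar days after 15 January 2030 is 9 February 2030.
Adding 20 calendar days to 9 February 2030 gives 1 March 2030, which is the date termination becomes effective.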